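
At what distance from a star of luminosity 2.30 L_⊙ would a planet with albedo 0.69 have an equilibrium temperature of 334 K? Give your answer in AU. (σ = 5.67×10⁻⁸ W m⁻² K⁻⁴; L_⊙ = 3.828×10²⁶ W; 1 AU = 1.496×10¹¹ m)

L = 2.30 × 3.828×10²⁶ = 8.80×10²⁶ W.
From T_eq⁴ = L(1−A)/(16πσd²): d = √[L(1−A)/(16πσT_eq⁴)].
d = √[8.80×10²⁶ × 0.31 / (16π × 5.67×10⁻⁸ × (334)⁴)] = 8.77×10¹⁰ m = 0.586 AU.

d ≈ 0.586 AU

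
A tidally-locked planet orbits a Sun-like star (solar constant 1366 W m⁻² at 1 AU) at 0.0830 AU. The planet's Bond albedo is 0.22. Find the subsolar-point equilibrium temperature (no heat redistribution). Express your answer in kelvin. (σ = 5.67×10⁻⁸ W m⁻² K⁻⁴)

T_ss ≈ 1290 K

Flux at 0.0830 AU: S = 1366/0.0830² = 1.98×10⁵ W m⁻².
At the subsolar point the surface absorbs S(1−A) and emits σT⁴ per unit area — no factor of 4, since only the local patch is in balance.
T = [1.98×10⁵ × 0.78 / 5.67×10⁻⁸]^(1/4) = (2.73×10¹²)^(1/4) = 1290 K.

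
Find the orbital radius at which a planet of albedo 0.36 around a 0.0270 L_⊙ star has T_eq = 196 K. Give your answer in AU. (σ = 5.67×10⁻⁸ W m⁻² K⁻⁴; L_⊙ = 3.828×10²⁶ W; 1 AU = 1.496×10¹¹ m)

L = 0.0270 × 3.828×10²⁶ = 1.03×10²⁵ W.
From T_eq⁴ = L(1−A)/(16πσd²): d = √[L(1−A)/(16πσT_eq⁴)].
d = √[1.03×10²⁵ × 0.64 / (16π × 5.67×10⁻⁸ × (196)⁴)] = 3.97×10¹⁰ m = 0.265 AU.

d ≈ 0.265 AU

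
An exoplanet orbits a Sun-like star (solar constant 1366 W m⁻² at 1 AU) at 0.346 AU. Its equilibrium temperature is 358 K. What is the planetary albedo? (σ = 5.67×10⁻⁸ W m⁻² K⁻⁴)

Flux at 0.346 AU: S = 1366/0.346² = 1.14×10⁴ W m⁻².
From T_eq⁴ = S(1−A)/(4σ): 1−A = 4σT_eq⁴/S.
1−A = 4 × 5.67×10⁻⁸ × (358)⁴ / 1.14×10⁴ = 0.326.

A ≈ 0.67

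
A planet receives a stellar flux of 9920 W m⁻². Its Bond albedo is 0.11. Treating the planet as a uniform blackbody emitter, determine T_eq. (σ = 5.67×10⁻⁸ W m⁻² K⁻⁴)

T_eq ≈ 444 K

Energy balance: absorbed = emitted ⇒ πR²·S(1−A) = 4πR²·σT_eq⁴, so T_eq⁴ = S(1−A)/(4σ).
T_eq = [9920 × 0.89 / (4 × 5.67×10⁻⁸)]^(1/4) = (3.89×10¹⁰)^(1/4) = 444 K.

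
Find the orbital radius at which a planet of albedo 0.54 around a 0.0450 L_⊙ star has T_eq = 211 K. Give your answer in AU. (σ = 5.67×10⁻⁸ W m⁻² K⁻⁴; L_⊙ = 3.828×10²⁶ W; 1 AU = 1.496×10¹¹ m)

d ≈ 0.250 AU

L = 0.0450 × 3.828×10²⁶ = 1.72×10²⁵ W.
From T_eq⁴ = L(1−A)/(16πσd²): d = √[L(1−A)/(16πσT_eq⁴)].
d = √[1.72×10²⁵ × 0.46 / (16π × 5.67×10⁻⁸ × (211)⁴)] = 3.75×10¹⁰ m = 0.250 AU.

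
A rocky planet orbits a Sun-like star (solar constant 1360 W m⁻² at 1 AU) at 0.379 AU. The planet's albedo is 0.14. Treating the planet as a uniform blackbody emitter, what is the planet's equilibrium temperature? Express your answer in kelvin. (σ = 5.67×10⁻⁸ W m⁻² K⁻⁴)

Flux at 0.379 AU: S = 1360/0.379² = 9470 W m⁻².
Energy balance: absorbed = emitted ⇒ πR²·S(1−A) = 4πR²·σT_eq⁴, so T_eq⁴ = S(1−A)/(4σ).
T_eq = [9470 × 0.86 / (4 × 5.67×10⁻⁸)]^(1/4) = (3.59×10¹⁰)^(1/4) = 435 K.

T_eq ≈ 435 K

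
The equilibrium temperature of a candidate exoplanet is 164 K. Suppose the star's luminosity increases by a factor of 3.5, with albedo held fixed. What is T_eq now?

T_eq ≈ 224 K

T_eq ∝ L^(1/4) · d^(−1/2).
T′ = 164 × 3.5^(1/4) = 224 K.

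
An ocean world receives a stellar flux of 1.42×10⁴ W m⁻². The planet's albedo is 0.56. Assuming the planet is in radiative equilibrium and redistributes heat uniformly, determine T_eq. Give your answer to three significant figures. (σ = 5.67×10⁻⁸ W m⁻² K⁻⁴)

Energy balance: absorbed = emitted ⇒ πR²·S(1−A) = 4πR²·σT_eq⁴, so T_eq⁴ = S(1−A)/(4σ).
T_eq = [1.42×10⁴ × 0.44 / (4 × 5.67×10⁻⁸)]^(1/4) = (2.75×10¹⁰)^(1/4) = 407 K.

T_eq ≈ 407 K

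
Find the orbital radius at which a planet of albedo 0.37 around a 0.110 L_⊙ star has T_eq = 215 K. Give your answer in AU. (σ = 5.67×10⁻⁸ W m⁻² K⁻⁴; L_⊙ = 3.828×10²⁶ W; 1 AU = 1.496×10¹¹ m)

d ≈ 0.441 AU

L = 0.110 × 3.828×10²⁶ = 4.21×10²⁵ W.
From T_eq⁴ = L(1−A)/(16πσd²): d = √[L(1−A)/(16πσT_eq⁴)].
d = √[4.21×10²⁵ × 0.63 / (16π × 5.67×10⁻⁸ × (215)⁴)] = 6.60×10¹⁰ m = 0.441 AU.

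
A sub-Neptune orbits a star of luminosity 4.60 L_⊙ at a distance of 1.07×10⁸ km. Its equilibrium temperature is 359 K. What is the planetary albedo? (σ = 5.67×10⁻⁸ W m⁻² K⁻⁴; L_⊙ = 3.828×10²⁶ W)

A ≈ 0.69

d = 1.07×10⁸ km = 1.07×10¹¹ m.
L = 4.60 × 3.828×10²⁶ = 1.76×10²⁷ W.
Flux: S = L/(4πd²) = 1.76×10²⁷/(4π×(1.07×10¹¹)²) = 1.22×10⁴ W m⁻².
From T_eq⁴ = S(1−A)/(4σ): 1−A = 4σT_eq⁴/S.
1−A = 4 × 5.67×10⁻⁸ × (359)⁴ / 1.22×10⁴ = 0.308.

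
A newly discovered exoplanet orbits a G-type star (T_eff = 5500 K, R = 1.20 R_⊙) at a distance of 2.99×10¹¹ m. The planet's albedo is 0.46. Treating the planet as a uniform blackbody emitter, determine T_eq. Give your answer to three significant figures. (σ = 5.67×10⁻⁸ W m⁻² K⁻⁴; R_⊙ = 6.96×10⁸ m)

R_⋆ = 1.20 × 6.96×10⁸ = 8.35×10⁸ m.
L = 4πR_⋆²σT_⋆⁴ = 4π(8.35×10⁸)² × 5.67×10⁻⁸ × (5500)⁴ = 4.55×10²⁶ W.
S = L/(4πd²) = 405 W m⁻².
Energy balance: absorbed = emitted ⇒ πR²·S(1−A) = 4πR²·σT_eq⁴, so T_eq⁴ = S(1−A)/(4σ).
T_eq = [405 × 0.54 / (4 × 5.67×10⁻⁸)]^(1/4) = (9.64×10⁸)^(1/4) = 176 K.

T_eq ≈ 176 K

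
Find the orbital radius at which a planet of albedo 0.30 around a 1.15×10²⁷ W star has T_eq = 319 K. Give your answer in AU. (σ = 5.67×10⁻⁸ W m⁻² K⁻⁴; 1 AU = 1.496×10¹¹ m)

From T_eq⁴ = L(1−A)/(16πσd²): d = √[L(1−A)/(16πσT_eq⁴)].
d = √[1.15×10²⁷ × 0.70 / (16π × 5.67×10⁻⁸ × (319)⁴)] = 1.65×10¹¹ m = 1.10 AU.

d ≈ 1.10 AU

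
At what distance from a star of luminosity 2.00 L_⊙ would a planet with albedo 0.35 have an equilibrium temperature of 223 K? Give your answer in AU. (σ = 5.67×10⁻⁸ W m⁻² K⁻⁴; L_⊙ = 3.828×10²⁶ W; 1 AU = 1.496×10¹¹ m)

L = 2.00 × 3.828×10²⁶ = 7.66×10²⁶ W.
From T_eq⁴ = L(1−A)/(16πσd²): d = √[L(1−A)/(16πσT_eq⁴)].
d = √[7.66×10²⁶ × 0.65 / (16π × 5.67×10⁻⁸ × (223)⁴)] = 2.66×10¹¹ m = 1.78 AU.

d ≈ 1.78 AU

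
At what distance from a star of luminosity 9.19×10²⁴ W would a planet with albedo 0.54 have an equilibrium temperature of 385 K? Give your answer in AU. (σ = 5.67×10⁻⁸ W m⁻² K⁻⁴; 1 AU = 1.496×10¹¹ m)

d ≈ 0.0549 AU

From T_eq⁴ = L(1−A)/(16πσd²): d = √[L(1−A)/(16πσT_eq⁴)].
d = √[9.19×10²⁴ × 0.46 / (16π × 5.67×10⁻⁸ × (385)⁴)] = 8.22×10⁹ m = 0.0549 AU.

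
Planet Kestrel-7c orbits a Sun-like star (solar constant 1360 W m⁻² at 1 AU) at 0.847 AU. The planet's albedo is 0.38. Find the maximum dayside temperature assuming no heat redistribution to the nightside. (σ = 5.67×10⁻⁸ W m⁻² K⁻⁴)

Flux at 0.847 AU: S = 1360/0.847² = 1900 W m⁻².
With no redistribution each surface element balances locally: S(1−A) = σT⁴.
T = [1900 × 0.62 / 5.67×10⁻⁸]^(1/4) = (2.07×10¹⁰)^(1/4) = 379 K.

T_ss ≈ 379 K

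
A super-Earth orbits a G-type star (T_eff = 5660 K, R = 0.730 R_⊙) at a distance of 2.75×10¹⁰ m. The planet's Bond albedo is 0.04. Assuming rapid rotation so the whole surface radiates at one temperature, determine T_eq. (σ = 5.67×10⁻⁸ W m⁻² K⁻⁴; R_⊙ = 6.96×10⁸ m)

R_⋆ = 0.730 × 6.96×10⁸ = 5.08×10⁸ m.
L = 4πR_⋆²σT_⋆⁴ = 4π(5.08×10⁸)² × 5.67×10⁻⁸ × (5660)⁴ = 1.89×10²⁶ W.
S = L/(4πd²) = 1.99×10⁴ W m⁻².
Energy balance: absorbed = emitted ⇒ πR²·S(1−A) = 4πR²·σT_eq⁴, so T_eq⁴ = S(1−A)/(4σ).
T_eq = [1.99×10⁴ × 0.96 / (4 × 5.67×10⁻⁸)]^(1/4) = (8.41×10¹⁰)^(1/4) = 538 K.

T_eq ≈ 538 K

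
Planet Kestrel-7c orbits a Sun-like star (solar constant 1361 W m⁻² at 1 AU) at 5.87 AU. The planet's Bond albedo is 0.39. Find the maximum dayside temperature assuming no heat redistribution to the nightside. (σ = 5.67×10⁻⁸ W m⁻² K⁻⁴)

Flux at 5.87 AU: S = 1361/5.87² = 39.5 W m⁻².
With no redistribution each surface element balances locally: S(1−A) = σT⁴.
T = [39.5 × 0.61 / 5.67×10⁻⁸]^(1/4) = (4.25×10⁸)^(1/4) = 144 K.

T_ss ≈ 144 K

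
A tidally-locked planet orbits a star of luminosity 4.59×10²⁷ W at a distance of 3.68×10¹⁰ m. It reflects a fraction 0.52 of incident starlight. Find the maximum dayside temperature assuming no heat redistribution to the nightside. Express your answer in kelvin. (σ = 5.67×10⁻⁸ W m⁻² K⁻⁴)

Flux: S = L/(4πd²) = 4.59×10²⁷/(4π×(3.68×10¹⁰)²) = 2.70×10⁵ W m⁻².
With no redistribution each surface element balances locally: S(1−A) = σT⁴.
T = [2.70×10⁵ × 0.48 / 5.67×10⁻⁸]^(1/4) = (2.28×10¹²)^(1/4) = 1230 K.

T_ss ≈ 1230 K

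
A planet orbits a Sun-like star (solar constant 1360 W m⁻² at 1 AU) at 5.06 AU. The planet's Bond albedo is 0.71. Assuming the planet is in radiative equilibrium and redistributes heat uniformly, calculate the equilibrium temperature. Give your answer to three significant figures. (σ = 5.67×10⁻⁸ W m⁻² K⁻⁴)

Flux at 5.06 AU: S = 1360/5.06² = 53.1 W m⁻².
Energy balance: absorbed = emitted ⇒ πR²·S(1−A) = 4πR²·σT_eq⁴, so T_eq⁴ = S(1−A)/(4σ).
T_eq = [53.1 × 0.29 / (4 × 5.67×10⁻⁸)]^(1/4) = (6.79×10⁷)^(1/4) = 90.8 K.

T_eq ≈ 90.8 K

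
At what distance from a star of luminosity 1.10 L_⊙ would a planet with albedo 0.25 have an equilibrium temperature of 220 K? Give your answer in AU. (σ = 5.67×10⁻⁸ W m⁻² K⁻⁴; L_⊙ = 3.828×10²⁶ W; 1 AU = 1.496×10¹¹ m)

L = 1.10 × 3.828×10²⁶ = 4.21×10²⁶ W.
From T_eq⁴ = L(1−A)/(16πσd²): d = √[L(1−A)/(16πσT_eq⁴)].
d = √[4.21×10²⁶ × 0.75 / (16π × 5.67×10⁻⁸ × (220)⁴)] = 2.17×10¹¹ m = 1.45 AU.

d ≈ 1.45 AU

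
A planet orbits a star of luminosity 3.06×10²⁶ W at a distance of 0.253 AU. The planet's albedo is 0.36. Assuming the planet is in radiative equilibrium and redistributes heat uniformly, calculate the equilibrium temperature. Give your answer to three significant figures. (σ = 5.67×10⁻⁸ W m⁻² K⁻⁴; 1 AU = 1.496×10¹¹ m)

d = 0.253 AU = 3.78×10¹⁰ m.
Flux: S = L/(4πd²) = 3.06×10²⁶/(4π×(3.78×10¹⁰)²) = 1.70×10⁴ W m⁻².
Energy balance: absorbed = emitted ⇒ πR²·S(1−A) = 4πR²·σT_eq⁴, so T_eq⁴ = S(1−A)/(4σ).
T_eq = [1.70×10⁴ × 0.64 / (4 × 5.67×10⁻⁸)]^(1/4) = (4.80×10¹⁰)^(1/4) = 468 K.

T_eq ≈ 468 K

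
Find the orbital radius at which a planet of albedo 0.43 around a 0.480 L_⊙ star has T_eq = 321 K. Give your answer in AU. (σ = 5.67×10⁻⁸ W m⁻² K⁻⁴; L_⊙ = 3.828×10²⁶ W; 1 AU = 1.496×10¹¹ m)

L = 0.480 × 3.828×10²⁶ = 1.84×10²⁶ W.
From T_eq⁴ = L(1−A)/(16πσd²): d = √[L(1−A)/(16πσT_eq⁴)].
d = √[1.84×10²⁶ × 0.57 / (16π × 5.67×10⁻⁸ × (321)⁴)] = 5.88×10¹⁰ m = 0.393 AU.

d ≈ 0.393 AU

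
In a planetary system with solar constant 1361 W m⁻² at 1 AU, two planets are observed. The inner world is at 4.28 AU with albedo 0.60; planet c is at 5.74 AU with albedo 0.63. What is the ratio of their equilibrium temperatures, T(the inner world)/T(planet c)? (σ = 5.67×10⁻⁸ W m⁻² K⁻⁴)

T_eq = [S₀(1−A)/(4σd²)]^(1/4), so T ∝ (1−A)^(1/4) / √d.
T₁ = [1361×0.40/(4×5.67×10⁻⁸×4.28²)]^(1/4) = 106.99 K.
T₂ = [1361×0.37/(4×5.67×10⁻⁸×5.74²)]^(1/4) = 90.60 K.

T₁/T₂ ≈ 1.181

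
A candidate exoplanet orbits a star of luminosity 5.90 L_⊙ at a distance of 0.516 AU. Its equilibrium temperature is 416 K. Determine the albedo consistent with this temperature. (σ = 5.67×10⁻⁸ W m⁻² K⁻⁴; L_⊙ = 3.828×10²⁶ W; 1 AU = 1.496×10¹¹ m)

A ≈ 0.77

d = 0.516 AU = 7.72×10¹⁰ m.
L = 5.90 × 3.828×10²⁶ = 2.26×10²⁷ W.
Flux: S = L/(4πd²) = 2.26×10²⁷/(4π×(7.72×10¹⁰)²) = 3.02×10⁴ W m⁻².
From T_eq⁴ = S(1−A)/(4σ): 1−A = 4σT_eq⁴/S.
1−A = 4 × 5.67×10⁻⁸ × (416)⁴ / 3.02×10⁴ = 0.225.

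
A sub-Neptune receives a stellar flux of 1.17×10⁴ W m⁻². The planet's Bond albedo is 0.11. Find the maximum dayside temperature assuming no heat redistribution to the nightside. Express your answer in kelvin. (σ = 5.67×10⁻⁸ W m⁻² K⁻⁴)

With no redistribution each surface element balances locally: S(1−A) = σT⁴.
T = [1.17×10⁴ × 0.89 / 5.67×10⁻⁸]^(1/4) = (1.84×10¹¹)^(1/4) = 655 K.

T_ss ≈ 655 K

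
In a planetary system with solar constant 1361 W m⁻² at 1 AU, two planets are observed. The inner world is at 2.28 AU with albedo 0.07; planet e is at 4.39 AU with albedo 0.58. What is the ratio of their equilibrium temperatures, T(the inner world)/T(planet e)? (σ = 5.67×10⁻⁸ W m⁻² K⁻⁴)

T₁/T₂ ≈ 1.693

T_eq = [S₀(1−A)/(4σd²)]^(1/4), so T ∝ (1−A)^(1/4) / √d.
T₁ = [1361×0.93/(4×5.67×10⁻⁸×2.28²)]^(1/4) = 181.01 K.
T₂ = [1361×0.42/(4×5.67×10⁻⁸×4.39²)]^(1/4) = 106.94 K.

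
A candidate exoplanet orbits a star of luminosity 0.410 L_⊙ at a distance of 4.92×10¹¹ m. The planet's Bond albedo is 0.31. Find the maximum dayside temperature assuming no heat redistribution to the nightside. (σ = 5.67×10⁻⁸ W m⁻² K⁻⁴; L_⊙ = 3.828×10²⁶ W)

L = 0.410 × 3.828×10²⁶ = 1.57×10²⁶ W.
Flux: S = L/(4πd²) = 1.57×10²⁶/(4π×(4.92×10¹¹)²) = 51.6 W m⁻².
With no redistribution each surface element balances locally: S(1−A) = σT⁴.
T = [51.6 × 0.69 / 5.67×10⁻⁸]^(1/4) = (6.28×10⁸)^(1/4) = 158 K.

T_ss ≈ 158 K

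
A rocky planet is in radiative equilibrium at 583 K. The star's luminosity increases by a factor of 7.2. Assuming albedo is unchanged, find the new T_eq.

T_eq ∝ L^(1/4) · d^(−1/2).
T′ = 583 × 7.2^(1/4) = 955 K.

T_eq ≈ 955 K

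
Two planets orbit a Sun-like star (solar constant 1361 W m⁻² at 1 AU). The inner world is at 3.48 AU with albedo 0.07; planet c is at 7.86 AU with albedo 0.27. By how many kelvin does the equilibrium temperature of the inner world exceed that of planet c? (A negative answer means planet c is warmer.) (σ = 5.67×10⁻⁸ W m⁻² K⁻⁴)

T_eq = [S₀(1−A)/(4σd²)]^(1/4), so T ∝ (1−A)^(1/4) / √d.
T₁ = [1361×0.93/(4×5.67×10⁻⁸×3.48²)]^(1/4) = 146.52 K.
T₂ = [1361×0.73/(4×5.67×10⁻⁸×7.86²)]^(1/4) = 91.76 K.

ΔT ≈ 54.8 K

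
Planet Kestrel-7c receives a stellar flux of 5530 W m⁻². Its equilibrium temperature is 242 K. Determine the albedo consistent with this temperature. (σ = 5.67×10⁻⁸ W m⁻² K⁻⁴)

A ≈ 0.86

From T_eq⁴ = S(1−A)/(4σ): 1−A = 4σT_eq⁴/S.
1−A = 4 × 5.67×10⁻⁸ × (242)⁴ / 5530 = 0.141.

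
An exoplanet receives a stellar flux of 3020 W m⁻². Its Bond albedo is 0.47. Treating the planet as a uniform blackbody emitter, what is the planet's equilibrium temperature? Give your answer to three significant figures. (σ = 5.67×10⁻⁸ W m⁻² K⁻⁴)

Energy balance: absorbed = emitted ⇒ πR²·S(1−A) = 4πR²·σT_eq⁴, so T_eq⁴ = S(1−A)/(4σ).
T_eq = [3020 × 0.53 / (4 × 5.67×10⁻⁸)]^(1/4) = (7.06×10⁹)^(1/4) = 290 K.

T_eq ≈ 290 K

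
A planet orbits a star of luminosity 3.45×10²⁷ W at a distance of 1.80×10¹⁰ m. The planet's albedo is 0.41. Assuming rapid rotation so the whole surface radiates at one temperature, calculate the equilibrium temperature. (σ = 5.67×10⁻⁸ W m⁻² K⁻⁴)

Flux: S = L/(4πd²) = 3.45×10²⁷/(4π×(1.80×10¹⁰)²) = 8.47×10⁵ W m⁻².
Energy balance: absorbed = emitted ⇒ πR²·S(1−A) = 4πR²·σT_eq⁴, so T_eq⁴ = S(1−A)/(4σ).
T_eq = [8.47×10⁵ × 0.59 / (4 × 5.67×10⁻⁸)]^(1/4) = (2.20×10¹²)^(1/4) = 1220 K.

T_eq ≈ 1220 K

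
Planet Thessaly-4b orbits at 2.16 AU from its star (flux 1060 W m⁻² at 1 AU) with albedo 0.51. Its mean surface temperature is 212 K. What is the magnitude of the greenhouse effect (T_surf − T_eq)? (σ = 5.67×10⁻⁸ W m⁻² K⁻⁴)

ΔT ≈ 63.2 K

S = 1060/2.16² = 227.2 W m⁻².
T_eq = [S(1−A)/(4σ)]^(1/4) = [227.2×0.49/(4×5.67×10⁻⁸)]^(1/4) = 148.8 K.
ΔT = T_surf − T_eq = 212 − 148.8.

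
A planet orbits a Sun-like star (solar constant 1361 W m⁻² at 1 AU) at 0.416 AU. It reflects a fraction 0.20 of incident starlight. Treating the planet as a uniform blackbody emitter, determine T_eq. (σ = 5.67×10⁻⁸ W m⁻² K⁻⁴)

Flux at 0.416 AU: S = 1361/0.416² = 7860 W m⁻².
Energy balance: absorbed = emitted ⇒ πR²·S(1−A) = 4πR²·σT_eq⁴, so T_eq⁴ = S(1−A)/(4σ).
T_eq = [7860 × 0.80 / (4 × 5.67×10⁻⁸)]^(1/4) = (2.77×10¹⁰)^(1/4) = 408 K.

T_eq ≈ 408 K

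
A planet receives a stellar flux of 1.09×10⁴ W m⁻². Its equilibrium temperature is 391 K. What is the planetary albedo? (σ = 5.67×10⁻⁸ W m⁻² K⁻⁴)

From T_eq⁴ = S(1−A)/(4σ): 1−A = 4σT_eq⁴/S.
1−A = 4 × 5.67×10⁻⁸ × (391)⁴ / 1.09×10⁴ = 0.486.

A ≈ 0.51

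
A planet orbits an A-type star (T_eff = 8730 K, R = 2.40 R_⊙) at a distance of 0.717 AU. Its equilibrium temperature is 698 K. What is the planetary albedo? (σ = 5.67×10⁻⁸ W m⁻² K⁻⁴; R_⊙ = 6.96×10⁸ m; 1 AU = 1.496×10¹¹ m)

R_⋆ = 2.40 × 6.96×10⁸ = 1.67×10⁹ m.
d = 0.717 AU = 1.07×10¹¹ m.
L = 4πR_⋆²σT_⋆⁴ = 4π(1.67×10⁹)² × 5.67×10⁻⁸ × (8730)⁴ = 1.15×10²⁸ W.
S = L/(4πd²) = 7.99×10⁴ W m⁻².
From T_eq⁴ = S(1−A)/(4σ): 1−A = 4σT_eq⁴/S.
1−A = 4 × 5.67×10⁻⁸ × (698)⁴ / 7.99×10⁴ = 0.674.

A ≈ 0.33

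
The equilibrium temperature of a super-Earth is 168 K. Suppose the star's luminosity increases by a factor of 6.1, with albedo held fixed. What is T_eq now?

T_eq ≈ 264 K

T_eq ∝ L^(1/4) · d^(−1/2).
T′ = 168 × 6.1^(1/4) = 264 K.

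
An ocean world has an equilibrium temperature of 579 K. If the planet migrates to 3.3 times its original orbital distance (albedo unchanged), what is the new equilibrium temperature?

T_eq ≈ 319 K

T_eq ∝ L^(1/4) · d^(−1/2).
T′ = 579 / 3.3^(1/2) = 319 K.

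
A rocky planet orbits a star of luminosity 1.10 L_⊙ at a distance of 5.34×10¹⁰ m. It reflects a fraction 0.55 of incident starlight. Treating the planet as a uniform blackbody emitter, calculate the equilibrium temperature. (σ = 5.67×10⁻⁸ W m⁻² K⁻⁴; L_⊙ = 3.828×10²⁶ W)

T_eq ≈ 391 K

L = 1.10 × 3.828×10²⁶ = 4.21×10²⁶ W.
Flux: S = L/(4πd²) = 4.21×10²⁶/(4π×(5.34×10¹⁰)²) = 1.18×10⁴ W m⁻².
Energy balance: absorbed = emitted ⇒ πR²·S(1−A) = 4πR²·σT_eq⁴, so T_eq⁴ = S(1−A)/(4σ).
T_eq = [1.18×10⁴ × 0.45 / (4 × 5.67×10⁻⁸)]^(1/4) = (2.33×10¹⁰)^(1/4) = 391 K.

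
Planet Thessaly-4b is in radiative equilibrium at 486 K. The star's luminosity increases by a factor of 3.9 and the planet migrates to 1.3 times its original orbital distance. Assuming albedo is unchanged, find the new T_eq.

T_eq ≈ 599 K

T_eq ∝ L^(1/4) · d^(−1/2).
T′ = 486 × 3.9^(1/4) / 1.3^(1/2) = 599 K.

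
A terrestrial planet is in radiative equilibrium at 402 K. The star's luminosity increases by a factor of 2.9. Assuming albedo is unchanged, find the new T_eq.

T_eq ∝ L^(1/4) · d^(−1/2).
T′ = 402 × 2.9^(1/4) = 525 K.

T_eq ≈ 525 K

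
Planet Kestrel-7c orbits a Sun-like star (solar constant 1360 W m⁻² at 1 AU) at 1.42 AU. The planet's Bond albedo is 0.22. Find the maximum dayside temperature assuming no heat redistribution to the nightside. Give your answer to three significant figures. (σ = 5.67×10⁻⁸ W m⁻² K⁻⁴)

Flux at 1.42 AU: S = 1360/1.42² = 674 W m⁻².
With no redistribution each surface element balances locally: S(1−A) = σT⁴.
T = [674 × 0.78 / 5.67×10⁻⁸]^(1/4) = (9.28×10⁹)^(1/4) = 310 K.

T_ss ≈ 310 K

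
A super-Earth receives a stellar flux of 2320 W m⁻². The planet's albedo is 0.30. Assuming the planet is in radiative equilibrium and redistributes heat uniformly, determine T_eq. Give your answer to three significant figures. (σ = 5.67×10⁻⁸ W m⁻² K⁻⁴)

T_eq ≈ 291 K

Energy balance: absorbed = emitted ⇒ πR²·S(1−A) = 4πR²·σT_eq⁴, so T_eq⁴ = S(1−A)/(4σ).
T_eq = [2320 × 0.70 / (4 × 5.67×10⁻⁸)]^(1/4) = (7.16×10⁹)^(1/4) = 291 K.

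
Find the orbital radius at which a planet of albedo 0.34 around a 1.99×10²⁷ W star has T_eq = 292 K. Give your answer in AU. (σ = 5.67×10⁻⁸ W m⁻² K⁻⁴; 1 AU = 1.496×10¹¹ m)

From T_eq⁴ = L(1−A)/(16πσd²): d = √[L(1−A)/(16πσT_eq⁴)].
d = √[1.99×10²⁷ × 0.66 / (16π × 5.67×10⁻⁸ × (292)⁴)] = 2.52×10¹¹ m = 1.68 AU.

d ≈ 1.68 AU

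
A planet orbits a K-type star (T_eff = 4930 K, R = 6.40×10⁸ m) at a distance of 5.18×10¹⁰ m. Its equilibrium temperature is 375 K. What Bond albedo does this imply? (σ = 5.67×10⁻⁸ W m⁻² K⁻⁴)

A ≈ 0.12

L = 4πR_⋆²σT_⋆⁴ = 4π(6.40×10⁸)² × 5.67×10⁻⁸ × (4930)⁴ = 1.72×10²⁶ W.
S = L/(4πd²) = 5110 W m⁻².
From T_eq⁴ = S(1−A)/(4σ): 1−A = 4σT_eq⁴/S.
1−A = 4 × 5.67×10⁻⁸ × (375)⁴ / 5110 = 0.877.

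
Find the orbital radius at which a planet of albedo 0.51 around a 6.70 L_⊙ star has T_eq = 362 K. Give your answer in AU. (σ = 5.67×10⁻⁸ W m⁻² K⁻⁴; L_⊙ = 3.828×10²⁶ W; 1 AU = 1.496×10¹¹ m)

d ≈ 1.07 AU

L = 6.70 × 3.828×10²⁶ = 2.56×10²⁷ W.
From T_eq⁴ = L(1−A)/(16πσd²): d = √[L(1−A)/(16πσT_eq⁴)].
d = √[2.56×10²⁷ × 0.49 / (16π × 5.67×10⁻⁸ × (362)⁴)] = 1.60×10¹¹ m = 1.07 AU.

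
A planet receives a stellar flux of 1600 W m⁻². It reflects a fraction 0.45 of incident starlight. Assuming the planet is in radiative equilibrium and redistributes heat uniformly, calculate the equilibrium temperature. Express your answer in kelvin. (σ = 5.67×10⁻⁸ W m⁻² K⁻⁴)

T_eq ≈ 250 K

Energy balance: absorbed = emitted ⇒ πR²·S(1−A) = 4πR²·σT_eq⁴, so T_eq⁴ = S(1−A)/(4σ).
T_eq = [1600 × 0.55 / (4 × 5.67×10⁻⁸)]^(1/4) = (3.88×10⁹)^(1/4) = 250 K.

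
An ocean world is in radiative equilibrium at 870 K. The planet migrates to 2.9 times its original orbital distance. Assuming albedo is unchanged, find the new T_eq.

T_eq ∝ L^(1/4) · d^(−1/2).
T′ = 870 / 2.9^(1/2) = 511 K.

T_eq ≈ 511 K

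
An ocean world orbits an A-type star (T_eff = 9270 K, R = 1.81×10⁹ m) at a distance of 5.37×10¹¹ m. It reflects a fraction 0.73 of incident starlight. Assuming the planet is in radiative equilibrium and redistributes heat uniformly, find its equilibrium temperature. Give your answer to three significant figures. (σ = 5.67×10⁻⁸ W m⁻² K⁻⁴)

T_eq ≈ 274 K

L = 4πR_⋆²σT_⋆⁴ = 4π(1.81×10⁹)² × 5.67×10⁻⁸ × (9270)⁴ = 1.72×10²⁸ W.
S = L/(4πd²) = 4760 W m⁻².
Energy balance: absorbed = emitted ⇒ πR²·S(1−A) = 4πR²·σT_eq⁴, so T_eq⁴ = S(1−A)/(4σ).
T_eq = [4760 × 0.27 / (4 × 5.67×10⁻⁸)]^(1/4) = (5.66×10⁹)^(1/4) = 274 K.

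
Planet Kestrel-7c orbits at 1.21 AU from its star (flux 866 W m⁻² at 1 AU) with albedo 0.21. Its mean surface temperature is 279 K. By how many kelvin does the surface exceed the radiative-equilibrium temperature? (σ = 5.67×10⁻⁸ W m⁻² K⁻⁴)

ΔT ≈ 65.9 K

S = 866/1.21² = 591.5 W m⁻².
T_eq = [S(1−A)/(4σ)]^(1/4) = [591.5×0.79/(4×5.67×10⁻⁸)]^(1/4) = 213.1 K.
ΔT = T_surf − T_eq = 279 − 213.1.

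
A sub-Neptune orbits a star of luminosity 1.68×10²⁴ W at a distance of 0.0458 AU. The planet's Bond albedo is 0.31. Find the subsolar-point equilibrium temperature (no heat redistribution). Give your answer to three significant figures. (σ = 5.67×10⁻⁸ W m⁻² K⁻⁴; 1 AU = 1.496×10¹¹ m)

d = 0.0458 AU = 6.85×10⁹ m.
Flux: S = L/(4πd²) = 1.68×10²⁴/(4π×(6.85×10⁹)²) = 2850 W m⁻².
At the subsolar point the surface absorbs S(1−A) and emits σT⁴ per unit area — no factor of 4, since only the local patch is in balance.
T = [2850 × 0.69 / 5.67×10⁻⁸]^(1/4) = (3.47×10¹⁰)^(1/4) = 431 K.

T_ss ≈ 431 K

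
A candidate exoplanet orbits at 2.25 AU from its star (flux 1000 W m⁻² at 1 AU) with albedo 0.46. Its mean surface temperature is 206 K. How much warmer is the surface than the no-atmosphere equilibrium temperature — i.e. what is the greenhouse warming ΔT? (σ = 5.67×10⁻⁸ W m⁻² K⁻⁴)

ΔT ≈ 58.7 K

S = 1000/2.25² = 197.5 W m⁻².
T_eq = [S(1−A)/(4σ)]^(1/4) = [197.5×0.54/(4×5.67×10⁻⁸)]^(1/4) = 147.3 K.
ΔT = T_surf − T_eq = 206 − 147.3.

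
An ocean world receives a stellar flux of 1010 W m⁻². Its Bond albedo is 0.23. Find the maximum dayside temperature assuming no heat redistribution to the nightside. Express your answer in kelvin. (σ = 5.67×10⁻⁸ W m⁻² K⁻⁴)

With no redistribution each surface element balances locally: S(1−A) = σT⁴.
T = [1010 × 0.77 / 5.67×10⁻⁸]^(1/4) = (1.37×10¹⁰)^(1/4) = 342 K.

T_ss ≈ 342 K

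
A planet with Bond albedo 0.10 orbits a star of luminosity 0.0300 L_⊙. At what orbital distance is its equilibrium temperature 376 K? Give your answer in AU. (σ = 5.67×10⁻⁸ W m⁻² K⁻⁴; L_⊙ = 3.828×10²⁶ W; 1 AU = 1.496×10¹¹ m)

L = 0.0300 × 3.828×10²⁶ = 1.15×10²⁵ W.
From T_eq⁴ = L(1−A)/(16πσd²): d = √[L(1−A)/(16πσT_eq⁴)].
d = √[1.15×10²⁵ × 0.90 / (16π × 5.67×10⁻⁸ × (376)⁴)] = 1.35×10¹⁰ m = 0.0900 AU.

d ≈ 0.0900 AU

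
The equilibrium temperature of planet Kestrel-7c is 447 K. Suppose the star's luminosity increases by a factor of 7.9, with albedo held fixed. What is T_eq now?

T_eq ∝ L^(1/4) · d^(−1/2).
T′ = 447 × 7.9^(1/4) = 749 K.

T_eq ≈ 749 K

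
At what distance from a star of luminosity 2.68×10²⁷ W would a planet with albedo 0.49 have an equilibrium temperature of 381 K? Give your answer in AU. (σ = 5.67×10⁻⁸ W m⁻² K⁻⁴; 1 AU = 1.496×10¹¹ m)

From T_eq⁴ = L(1−A)/(16πσd²): d = √[L(1−A)/(16πσT_eq⁴)].
d = √[2.68×10²⁷ × 0.51 / (16π × 5.67×10⁻⁸ × (381)⁴)] = 1.51×10¹¹ m = 1.01 AU.

d ≈ 1.01 AU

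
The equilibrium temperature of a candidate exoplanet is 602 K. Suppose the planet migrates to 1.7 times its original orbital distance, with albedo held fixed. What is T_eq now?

T_eq ≈ 462 K

T_eq ∝ L^(1/4) · d^(−1/2).
T′ = 602 / 1.7^(1/2) = 462 K.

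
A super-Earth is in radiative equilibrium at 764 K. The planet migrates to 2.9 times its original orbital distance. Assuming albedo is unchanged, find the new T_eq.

T_eq ≈ 449 K

T_eq ∝ L^(1/4) · d^(−1/2).
T′ = 764 / 2.9^(1/2) = 449 K.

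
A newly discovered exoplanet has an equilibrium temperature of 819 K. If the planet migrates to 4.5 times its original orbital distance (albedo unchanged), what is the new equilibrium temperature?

T_eq ∝ L^(1/4) · d^(−1/2).
T′ = 819 / 4.5^(1/2) = 386 K.

T_eq ≈ 386 K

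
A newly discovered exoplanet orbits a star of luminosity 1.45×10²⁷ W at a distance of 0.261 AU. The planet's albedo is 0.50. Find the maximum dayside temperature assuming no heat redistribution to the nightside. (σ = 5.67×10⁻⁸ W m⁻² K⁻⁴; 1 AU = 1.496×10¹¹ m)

d = 0.261 AU = 3.90×10¹⁰ m.
Flux: S = L/(4πd²) = 1.45×10²⁷/(4π×(3.90×10¹⁰)²) = 7.57×10⁴ W m⁻².
With no redistribution each surface element balances locally: S(1−A) = σT⁴.
T = [7.57×10⁴ × 0.50 / 5.67×10⁻⁸]^(1/4) = (6.67×10¹¹)^(1/4) = 904 K.

T_ss ≈ 904 K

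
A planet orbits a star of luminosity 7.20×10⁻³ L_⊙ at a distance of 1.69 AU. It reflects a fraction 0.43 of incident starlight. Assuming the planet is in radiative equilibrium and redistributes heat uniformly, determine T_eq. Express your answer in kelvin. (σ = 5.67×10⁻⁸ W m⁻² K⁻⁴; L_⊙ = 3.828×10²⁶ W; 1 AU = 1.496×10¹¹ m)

T_eq ≈ 54.2 K

d = 1.69 AU = 2.53×10¹¹ m.
L = 7.20×10⁻³ × 3.828×10²⁶ = 2.76×10²⁴ W.
Flux: S = L/(4πd²) = 2.76×10²⁴/(4π×(2.53×10¹¹)²) = 3.43 W m⁻².
Energy balance: absorbed = emitted ⇒ πR²·S(1−A) = 4πR²·σT_eq⁴, so T_eq⁴ = S(1−A)/(4σ).
T_eq = [3.43 × 0.57 / (4 × 5.67×10⁻⁸)]^(1/4) = (8.62×10⁶)^(1/4) = 54.2 K.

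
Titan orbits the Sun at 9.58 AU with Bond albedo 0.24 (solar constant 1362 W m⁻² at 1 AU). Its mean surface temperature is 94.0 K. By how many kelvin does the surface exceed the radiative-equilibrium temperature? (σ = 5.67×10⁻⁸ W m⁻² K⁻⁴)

ΔT ≈ 10.0 K

S = 1362/9.58² = 14.84 W m⁻².
T_eq = [S(1−A)/(4σ)]^(1/4) = [14.84×0.76/(4×5.67×10⁻⁸)]^(1/4) = 84.0 K.
ΔT = T_surf − T_eq = 94 − 84.0.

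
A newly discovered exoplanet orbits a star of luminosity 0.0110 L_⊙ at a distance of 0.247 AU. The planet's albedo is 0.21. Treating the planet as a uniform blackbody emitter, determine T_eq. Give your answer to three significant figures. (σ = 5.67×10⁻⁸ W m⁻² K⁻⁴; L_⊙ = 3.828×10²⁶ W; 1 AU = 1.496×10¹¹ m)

d = 0.247 AU = 3.70×10¹⁰ m.
L = 0.0110 × 3.828×10²⁶ = 4.21×10²⁴ W.
Flux: S = L/(4πd²) = 4.21×10²⁴/(4π×(3.70×10¹⁰)²) = 245 W m⁻².
Energy balance: absorbed = emitted ⇒ πR²·S(1−A) = 4πR²·σT_eq⁴, so T_eq⁴ = S(1−A)/(4σ).
T_eq = [245 × 0.79 / (4 × 5.67×10⁻⁸)]^(1/4) = (8.55×10⁸)^(1/4) = 171 K.

T_eq ≈ 171 K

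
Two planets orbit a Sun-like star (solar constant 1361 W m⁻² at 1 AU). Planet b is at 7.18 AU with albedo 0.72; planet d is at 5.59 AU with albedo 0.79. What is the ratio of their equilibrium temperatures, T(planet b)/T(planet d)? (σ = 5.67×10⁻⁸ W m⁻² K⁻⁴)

T_eq = [S₀(1−A)/(4σd²)]^(1/4), so T ∝ (1−A)^(1/4) / √d.
T₁ = [1361×0.28/(4×5.67×10⁻⁸×7.18²)]^(1/4) = 75.56 K.
T₂ = [1361×0.21/(4×5.67×10⁻⁸×5.59²)]^(1/4) = 79.69 K.

T₁/T₂ ≈ 0.948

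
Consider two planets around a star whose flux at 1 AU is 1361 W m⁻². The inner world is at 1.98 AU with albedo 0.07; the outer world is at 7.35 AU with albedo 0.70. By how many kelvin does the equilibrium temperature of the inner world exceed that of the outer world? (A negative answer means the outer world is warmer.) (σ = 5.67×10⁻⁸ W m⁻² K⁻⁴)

T_eq = [S₀(1−A)/(4σd²)]^(1/4), so T ∝ (1−A)^(1/4) / √d.
T₁ = [1361×0.93/(4×5.67×10⁻⁸×1.98²)]^(1/4) = 194.24 K.
T₂ = [1361×0.30/(4×5.67×10⁻⁸×7.35²)]^(1/4) = 75.98 K.

ΔT ≈ 118.3 K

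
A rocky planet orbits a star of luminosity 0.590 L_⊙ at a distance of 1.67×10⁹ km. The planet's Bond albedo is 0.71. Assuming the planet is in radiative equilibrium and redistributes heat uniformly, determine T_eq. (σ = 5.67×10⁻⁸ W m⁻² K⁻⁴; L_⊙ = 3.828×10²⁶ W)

d = 1.67×10⁹ km = 1.67×10¹² m.
L = 0.590 × 3.828×10²⁶ = 2.26×10²⁶ W.
Flux: S = L/(4πd²) = 2.26×10²⁶/(4π×(1.67×10¹²)²) = 6.44 W m⁻².
Energy balance: absorbed = emitted ⇒ πR²·S(1−A) = 4πR²·σT_eq⁴, so T_eq⁴ = S(1−A)/(4σ).
T_eq = [6.44 × 0.29 / (4 × 5.67×10⁻⁸)]^(1/4) = (8.24×10⁶)^(1/4) = 53.6 K.

T_eq ≈ 53.6 K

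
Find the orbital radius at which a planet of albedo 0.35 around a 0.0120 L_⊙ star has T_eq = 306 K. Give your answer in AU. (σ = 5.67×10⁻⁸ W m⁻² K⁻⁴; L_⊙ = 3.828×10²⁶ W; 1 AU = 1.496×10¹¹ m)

L = 0.0120 × 3.828×10²⁶ = 4.59×10²⁴ W.
From T_eq⁴ = L(1−A)/(16πσd²): d = √[L(1−A)/(16πσT_eq⁴)].
d = √[4.59×10²⁴ × 0.65 / (16π × 5.67×10⁻⁸ × (306)⁴)] = 1.09×10¹⁰ m = 0.0731 AU.

d ≈ 0.0731 AU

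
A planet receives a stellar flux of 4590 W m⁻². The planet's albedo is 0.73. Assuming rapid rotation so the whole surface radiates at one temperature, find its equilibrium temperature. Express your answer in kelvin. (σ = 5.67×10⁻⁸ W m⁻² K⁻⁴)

T_eq ≈ 272 K

Energy balance: absorbed = emitted ⇒ πR²·S(1−A) = 4πR²·σT_eq⁴, so T_eq⁴ = S(1−A)/(4σ).
T_eq = [4590 × 0.27 / (4 × 5.67×10⁻⁸)]^(1/4) = (5.46×10⁹)^(1/4) = 272 K.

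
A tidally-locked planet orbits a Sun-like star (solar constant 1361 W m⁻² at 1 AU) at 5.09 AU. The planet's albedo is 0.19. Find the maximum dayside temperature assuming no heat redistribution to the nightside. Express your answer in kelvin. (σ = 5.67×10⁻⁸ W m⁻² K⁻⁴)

Flux at 5.09 AU: S = 1361/5.09² = 52.5 W m⁻².
With no redistribution each surface element balances locally: S(1−A) = σT⁴.
T = [52.5 × 0.81 / 5.67×10⁻⁸]^(1/4) = (7.50×10⁸)^(1/4) = 166 K.

T_ss ≈ 166 K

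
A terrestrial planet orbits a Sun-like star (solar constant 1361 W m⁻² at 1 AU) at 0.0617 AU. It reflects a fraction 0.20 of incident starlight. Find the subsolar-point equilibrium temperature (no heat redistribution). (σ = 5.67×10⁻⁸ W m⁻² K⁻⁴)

T_ss ≈ 1500 K

Flux at 0.0617 AU: S = 1361/0.0617² = 3.58×10⁵ W m⁻².
At the subsolar point the surface absorbs S(1−A) and emits σT⁴ per unit area — no factor of 4, since only the local patch is in balance.
T = [3.58×10⁵ × 0.80 / 5.67×10⁻⁸]^(1/4) = (5.04×10¹²)^(1/4) = 1500 K.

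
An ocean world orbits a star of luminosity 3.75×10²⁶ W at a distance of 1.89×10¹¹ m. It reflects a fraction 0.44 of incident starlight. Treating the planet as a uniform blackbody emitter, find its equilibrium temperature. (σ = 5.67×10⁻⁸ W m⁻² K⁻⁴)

Flux: S = L/(4πd²) = 3.75×10²⁶/(4π×(1.89×10¹¹)²) = 835 W m⁻².
Energy balance: absorbed = emitted ⇒ πR²·S(1−A) = 4πR²·σT_eq⁴, so T_eq⁴ = S(1−A)/(4σ).
T_eq = [835 × 0.56 / (4 × 5.67×10⁻⁸)]^(1/4) = (2.06×10⁹)^(1/4) = 213 K.

T_eq ≈ 213 K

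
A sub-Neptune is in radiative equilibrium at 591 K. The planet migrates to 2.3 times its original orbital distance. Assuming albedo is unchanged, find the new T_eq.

T_eq ≈ 390 K

T_eq ∝ L^(1/4) · d^(−1/2).
T′ = 591 / 2.3^(1/2) = 390 K.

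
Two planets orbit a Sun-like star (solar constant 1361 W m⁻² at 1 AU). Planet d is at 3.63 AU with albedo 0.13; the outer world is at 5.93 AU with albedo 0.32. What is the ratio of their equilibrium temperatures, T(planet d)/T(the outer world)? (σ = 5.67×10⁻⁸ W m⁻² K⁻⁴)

T₁/T₂ ≈ 1.359

T_eq = [S₀(1−A)/(4σd²)]^(1/4), so T ∝ (1−A)^(1/4) / √d.
T₁ = [1361×0.87/(4×5.67×10⁻⁸×3.63²)]^(1/4) = 141.08 K.
T₂ = [1361×0.68/(4×5.67×10⁻⁸×5.93²)]^(1/4) = 103.79 K.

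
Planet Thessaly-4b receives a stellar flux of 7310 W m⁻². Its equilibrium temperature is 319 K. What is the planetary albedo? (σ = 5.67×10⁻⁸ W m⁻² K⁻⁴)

From T_eq⁴ = S(1−A)/(4σ): 1−A = 4σT_eq⁴/S.
1−A = 4 × 5.67×10⁻⁸ × (319)⁴ / 7310 = 0.321.

A ≈ 0.68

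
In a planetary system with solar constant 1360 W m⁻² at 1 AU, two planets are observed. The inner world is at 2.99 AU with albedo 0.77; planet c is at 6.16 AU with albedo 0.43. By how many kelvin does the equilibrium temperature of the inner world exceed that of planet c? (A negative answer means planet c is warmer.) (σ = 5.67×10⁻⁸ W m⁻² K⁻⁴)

T_eq = [S₀(1−A)/(4σd²)]^(1/4), so T ∝ (1−A)^(1/4) / √d.
T₁ = [1360×0.23/(4×5.67×10⁻⁸×2.99²)]^(1/4) = 111.45 K.
T₂ = [1360×0.57/(4×5.67×10⁻⁸×6.16²)]^(1/4) = 97.42 K.

ΔT ≈ 14.0 K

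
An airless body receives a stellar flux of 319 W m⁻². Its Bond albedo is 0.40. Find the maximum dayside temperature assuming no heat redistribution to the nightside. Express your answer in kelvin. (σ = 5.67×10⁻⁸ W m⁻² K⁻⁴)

T_ss ≈ 241 K

With no redistribution each surface element balances locally: S(1−A) = σT⁴.
T = [319 × 0.60 / 5.67×10⁻⁸]^(1/4) = (3.38×10⁹)^(1/4) = 241 K.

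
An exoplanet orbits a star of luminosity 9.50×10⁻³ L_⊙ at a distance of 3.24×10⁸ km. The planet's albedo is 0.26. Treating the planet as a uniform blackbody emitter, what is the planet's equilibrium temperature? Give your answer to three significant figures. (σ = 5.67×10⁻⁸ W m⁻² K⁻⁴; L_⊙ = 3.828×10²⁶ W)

d = 3.24×10⁸ km = 3.24×10¹¹ m.
L = 9.50×10⁻³ × 3.828×10²⁶ = 3.64×10²⁴ W.
Flux: S = L/(4πd²) = 3.64×10²⁴/(4π×(3.24×10¹¹)²) = 2.76 W m⁻².
Energy balance: absorbed = emitted ⇒ πR²·S(1−A) = 4πR²·σT_eq⁴, so T_eq⁴ = S(1−A)/(4σ).
T_eq = [2.76 × 0.74 / (4 × 5.67×10⁻⁸)]^(1/4) = (8.99×10⁶)^(1/4) = 54.8 K.

T_eq ≈ 54.8 K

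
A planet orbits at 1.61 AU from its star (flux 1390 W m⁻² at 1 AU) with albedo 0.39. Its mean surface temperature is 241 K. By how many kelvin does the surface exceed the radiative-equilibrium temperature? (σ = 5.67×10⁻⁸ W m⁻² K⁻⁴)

S = 1390/1.61² = 536.2 W m⁻².
T_eq = [S(1−A)/(4σ)]^(1/4) = [536.2×0.61/(4×5.67×10⁻⁸)]^(1/4) = 194.9 K.
ΔT = T_surf − T_eq = 241 − 194.9.

ΔT ≈ 46.1 K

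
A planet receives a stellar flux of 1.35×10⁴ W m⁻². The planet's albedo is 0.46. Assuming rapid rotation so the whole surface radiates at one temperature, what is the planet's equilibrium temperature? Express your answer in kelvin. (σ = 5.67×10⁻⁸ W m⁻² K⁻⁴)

T_eq ≈ 423 K

Energy balance: absorbed = emitted ⇒ πR²·S(1−A) = 4πR²·σT_eq⁴, so T_eq⁴ = S(1−A)/(4σ).
T_eq = [1.35×10⁴ × 0.54 / (4 × 5.67×10⁻⁸)]^(1/4) = (3.21×10¹⁰)^(1/4) = 423 K.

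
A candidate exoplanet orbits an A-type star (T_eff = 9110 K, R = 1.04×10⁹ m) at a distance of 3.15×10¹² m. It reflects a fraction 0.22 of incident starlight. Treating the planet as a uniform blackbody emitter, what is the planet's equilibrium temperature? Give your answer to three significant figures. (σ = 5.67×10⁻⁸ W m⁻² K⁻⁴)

L = 4πR_⋆²σT_⋆⁴ = 4π(1.04×10⁹)² × 5.67×10⁻⁸ × (9110)⁴ = 5.31×10²⁷ W.
S = L/(4πd²) = 42.6 W m⁻².
Energy balance: absorbed = emitted ⇒ πR²·S(1−A) = 4πR²·σT_eq⁴, so T_eq⁴ = S(1−A)/(4σ).
T_eq = [42.6 × 0.78 / (4 × 5.67×10⁻⁸)]^(1/4) = (1.46×10⁸)^(1/4) = 110 K.

T_eq ≈ 110 K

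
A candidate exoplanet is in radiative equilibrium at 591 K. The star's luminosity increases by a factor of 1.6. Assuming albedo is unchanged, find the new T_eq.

T_eq ≈ 665 K

T_eq ∝ L^(1/4) · d^(−1/2).
T′ = 591 × 1.6^(1/4) = 665 K.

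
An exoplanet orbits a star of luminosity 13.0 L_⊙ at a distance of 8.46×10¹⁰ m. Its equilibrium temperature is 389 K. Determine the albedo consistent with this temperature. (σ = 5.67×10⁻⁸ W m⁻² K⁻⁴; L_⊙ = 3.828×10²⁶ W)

A ≈ 0.91

L = 13.0 × 3.828×10²⁶ = 4.98×10²⁷ W.
Flux: S = L/(4πd²) = 4.98×10²⁷/(4π×(8.46×10¹⁰)²) = 5.53×10⁴ W m⁻².
From T_eq⁴ = S(1−A)/(4σ): 1−A = 4σT_eq⁴/S.
1−A = 4 × 5.67×10⁻⁸ × (389)⁴ / 5.53×10⁴ = 0.094.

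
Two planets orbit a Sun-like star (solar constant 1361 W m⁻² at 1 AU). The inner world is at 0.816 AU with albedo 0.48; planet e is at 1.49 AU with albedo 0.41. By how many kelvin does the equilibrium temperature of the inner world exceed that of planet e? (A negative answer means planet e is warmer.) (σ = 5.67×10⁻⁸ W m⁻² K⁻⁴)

T_eq = [S₀(1−A)/(4σd²)]^(1/4), so T ∝ (1−A)^(1/4) / √d.
T₁ = [1361×0.52/(4×5.67×10⁻⁸×0.816²)]^(1/4) = 261.64 K.
T₂ = [1361×0.59/(4×5.67×10⁻⁸×1.49²)]^(1/4) = 199.84 K.

ΔT ≈ 61.8 K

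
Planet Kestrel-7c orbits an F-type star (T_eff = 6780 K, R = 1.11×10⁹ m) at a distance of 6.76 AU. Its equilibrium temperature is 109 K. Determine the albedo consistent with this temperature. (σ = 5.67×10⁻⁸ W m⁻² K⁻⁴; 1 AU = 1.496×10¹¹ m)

d = 6.76 AU = 1.01×10¹² m.
L = 4πR_⋆²σT_⋆⁴ = 4π(1.11×10⁹)² × 5.67×10⁻⁸ × (6780)⁴ = 1.86×10²⁷ W.
S = L/(4πd²) = 144 W m⁻².
From T_eq⁴ = S(1−A)/(4σ): 1−A = 4σT_eq⁴/S.
1−A = 4 × 5.67×10⁻⁸ × (109)⁴ / 144 = 0.222.

A ≈ 0.78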